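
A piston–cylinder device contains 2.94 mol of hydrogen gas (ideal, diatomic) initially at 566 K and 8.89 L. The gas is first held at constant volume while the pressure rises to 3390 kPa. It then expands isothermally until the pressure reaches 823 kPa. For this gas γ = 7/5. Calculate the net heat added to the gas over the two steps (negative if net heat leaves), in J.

83400 J

P₁ = nRT₁/V₁ = 2.94×8.314×566/8.89 = 1560 kPa.
Step 1 — Isochoric: V stays 8.89 L; P/T = const ⇒ T₂ = 1230 K, P₂ = 3390 kPa.
W = 0 (no volume change).
ΔU = nCvΔT = 2.94×20.8×(1230−566) = 40800 J.
Q = ΔU = 40800 J.
State after step 1: P = 3390 kPa, V = 8.89 L, T = 1230 K.
Step 2 — Isothermal: T stays 1230 K; PV = const ⇒ V₂ = 36.6 L, P₂ = 823 kPa.
ΔU = 0 (ideal gas, T constant).
W = nRT ln(V₂/V₁) = 2.94×8.314×1230×ln(4.12) = 42700 J.
Q = ΔU + W = 42700 J.
Net over both steps: W = 42700 J, Q = 83400 J, ΔU = 40800 J.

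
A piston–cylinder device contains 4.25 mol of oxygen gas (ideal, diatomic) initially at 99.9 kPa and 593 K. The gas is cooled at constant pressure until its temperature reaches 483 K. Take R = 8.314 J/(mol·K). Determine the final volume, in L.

V₁ = nRT₁/P₁ = 4.25×8.314×593/99.9 = 210 L.
Isobaric: P stays 99.9 kPa; V/T = const ⇒ T₂ = 483 K, V₂ = 171 L.

171 L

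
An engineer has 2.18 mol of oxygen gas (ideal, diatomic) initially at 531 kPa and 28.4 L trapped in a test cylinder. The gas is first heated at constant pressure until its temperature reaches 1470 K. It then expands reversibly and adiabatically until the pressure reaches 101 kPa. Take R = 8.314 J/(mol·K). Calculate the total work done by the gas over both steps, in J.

36700 J

T₁ = P₁V₁/(nR) = 531×28.4/(2.18×8.314) = 832 K.
Step 1 — Isobaric: P stays 531 kPa; V/T = const ⇒ T₂ = 1470 K, V₂ = 50.2 L.
W = PΔV = 531×(50.2−28.4) kPa·L = 11600 J.
ΔU = nCvΔT = 2.18×20.8×(1470−832) = 28900 J.
Q = ΔU + W = nCpΔT = 40500 J.
State after step 1: P = 531 kPa, V = 50.2 L, T = 1470 K.
Step 2 — Adiabatic: T₂/T₁ = (P₂/P₁)^((γ−1)/γ) ⇒ T₂ = 1470×(0.190)^0.286 = 915 K; V₂ = 164 L.
ΔU = nCvΔT = 2.18×20.8×(915−1470) = -25200 J.
Q = 0 for an adiabatic process, so W = −ΔU = 25200 J.
Net over both steps: W = 36700 J, Q = 40500 J, ΔU = 3760 J.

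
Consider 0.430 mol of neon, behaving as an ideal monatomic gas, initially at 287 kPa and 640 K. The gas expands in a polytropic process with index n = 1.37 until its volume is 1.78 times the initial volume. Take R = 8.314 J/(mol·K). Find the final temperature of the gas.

517 K

V₁ = nRT₁/P₁ = 0.430×8.314×640/287 = 7.97 L.
Polytropic n=1.37: T₂ = T₁(V₁/V₂)^(n−1) = 640×(0.562)^0.37 = 517 K; P₂ = P₁(V₁/V₂)^n = 130 kPa.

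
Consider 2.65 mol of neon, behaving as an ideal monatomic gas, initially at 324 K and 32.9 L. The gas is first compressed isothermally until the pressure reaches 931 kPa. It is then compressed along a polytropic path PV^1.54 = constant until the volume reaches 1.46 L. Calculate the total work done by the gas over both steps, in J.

-29500 J

P₁ = nRT₁/V₁ = 2.65×8.314×324/32.9 = 217 kPa.
Step 1 — Isothermal: T stays 324 K; PV = const ⇒ V₂ = 7.67 L, P₂ = 931 kPa.
ΔU = 0 (ideal gas, T constant).
W = nRT ln(V₂/V₁) = 2.65×8.314×324×ln(0.233) = -10400 J.
Q = ΔU + W = -10400 J.
State after step 1: P = 931 kPa, V = 7.67 L, T = 324 K.
Step 2 — Polytropic n=1.54: T₂ = T₁(V₁/V₂)^(n−1) = 324×(5.25)^0.54 = 793 K; P₂ = P₁(V₁/V₂)^n = 12000 kPa.
W = (P₁V₁−P₂V₂)/(n−1) = (931×7.67−12000×1.46)/0.54 = -19200 J.
ΔU = nCvΔT = 2.65×12.5×(793−324) = 15500 J.
Q = ΔU + W = -3640 J.
Net over both steps: W = -29500 J, Q = -14000 J, ΔU = 15500 J.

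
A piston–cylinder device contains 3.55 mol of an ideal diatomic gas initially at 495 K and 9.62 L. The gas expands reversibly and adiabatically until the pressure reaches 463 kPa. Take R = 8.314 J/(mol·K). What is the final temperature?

P₁ = nRT₁/V₁ = 3.55×8.314×495/9.62 = 1520 kPa.
Adiabatic: T₂/T₁ = (P₂/P₁)^((γ−1)/γ) ⇒ T₂ = 495×(0.305)^0.286 = 353 K; V₂ = 22.5 L.

353 K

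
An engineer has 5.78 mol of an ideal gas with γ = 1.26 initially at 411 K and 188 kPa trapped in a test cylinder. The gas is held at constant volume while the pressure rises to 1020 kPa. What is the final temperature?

2230 K

V₁ = nRT₁/P₁ = 5.78×8.314×411/188 = 105 L.
Isochoric: V stays 105 L; P/T = const ⇒ T₂ = 2230 K, P₂ = 1020 kPa.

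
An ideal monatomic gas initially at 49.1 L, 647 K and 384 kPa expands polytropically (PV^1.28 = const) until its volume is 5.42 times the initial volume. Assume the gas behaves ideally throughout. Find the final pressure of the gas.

Polytropic n=1.28: T₂ = T₁(V₁/V₂)^(n−1) = 647×(0.185)^0.28 = 403 K; P₂ = P₁(V₁/V₂)^n = 44.1 kPa.

44.1 kPa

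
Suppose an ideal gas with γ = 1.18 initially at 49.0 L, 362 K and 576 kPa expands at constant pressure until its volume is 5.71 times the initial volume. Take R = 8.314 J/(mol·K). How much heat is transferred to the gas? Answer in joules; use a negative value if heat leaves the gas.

871000 J

n = P₁V₁/(RT₁) = 576×49.0/(8.314×362) = 9.38 mol.
Isobaric: P stays 576 kPa; V/T = const ⇒ T₂ = 2070 K, V₂ = 280 L.
W = PΔV = 576×(280−49.0) kPa·L = 133000 J.
ΔU = nCvΔT = 9.38×46.2×(2070−362) = 739000 J.
Q = ΔU + W = nCpΔT = 871000 J.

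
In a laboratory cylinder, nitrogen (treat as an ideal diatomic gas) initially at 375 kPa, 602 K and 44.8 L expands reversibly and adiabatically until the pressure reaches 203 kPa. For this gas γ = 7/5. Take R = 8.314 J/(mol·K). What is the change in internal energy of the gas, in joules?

n = P₁V₁/(RT₁) = 375×44.8/(8.314×602) = 3.36 mol.
Adiabatic: T₂/T₁ = (P₂/P₁)^((γ−1)/γ) ⇒ T₂ = 602×(0.541)^0.286 = 505 K; V₂ = 69.4 L.
For an ideal gas ΔU = nCvΔT with Cv = (5/2)R = 20.8 J/(mol·K).
ΔU = 3.36×20.8×(505−602) = -6760 J.

-6760 J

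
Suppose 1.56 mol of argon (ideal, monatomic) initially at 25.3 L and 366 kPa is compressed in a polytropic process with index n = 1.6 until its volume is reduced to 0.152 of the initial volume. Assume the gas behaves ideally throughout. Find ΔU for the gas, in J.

29100 J

T₁ = P₁V₁/(nR) = 366×25.3/(1.56×8.314) = 714 K.
Polytropic n=1.6: T₂ = T₁(V₁/V₂)^(n−1) = 714×(6.58)^0.60 = 2210 K; P₂ = P₁(V₁/V₂)^n = 7460 kPa.
For an ideal gas ΔU = nCvΔT with Cv = (3/2)R = 12.5 J/(mol·K).
ΔU = 1.56×12.5×(2210−714) = 29100 J.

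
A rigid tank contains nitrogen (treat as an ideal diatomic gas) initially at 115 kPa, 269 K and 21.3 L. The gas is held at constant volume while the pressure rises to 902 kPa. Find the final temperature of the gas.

2110 K

Isochoric: V stays 21.3 L; P/T = const ⇒ T₂ = 2110 K, P₂ = 902 kPa.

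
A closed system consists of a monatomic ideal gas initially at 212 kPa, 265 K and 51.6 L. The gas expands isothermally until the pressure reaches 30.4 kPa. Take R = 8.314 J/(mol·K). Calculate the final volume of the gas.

Isothermal: T stays 265 K; PV = const ⇒ V₂ = 360 L, P₂ = 30.4 kPa.

360 L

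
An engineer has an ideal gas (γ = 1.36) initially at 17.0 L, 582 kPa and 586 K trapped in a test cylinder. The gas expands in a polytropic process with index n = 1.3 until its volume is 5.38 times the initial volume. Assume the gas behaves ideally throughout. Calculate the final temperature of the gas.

354 K

Polytropic n=1.3: T₂ = T₁(V₁/V₂)^(n−1) = 586×(0.186)^0.30 = 354 K; P₂ = P₁(V₁/V₂)^n = 65.3 kPa.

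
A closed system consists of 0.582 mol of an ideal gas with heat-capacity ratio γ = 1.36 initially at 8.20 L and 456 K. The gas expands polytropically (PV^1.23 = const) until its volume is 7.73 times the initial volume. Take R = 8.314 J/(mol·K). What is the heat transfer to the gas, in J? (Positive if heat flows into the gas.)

P₁ = nRT₁/V₁ = 0.582×8.314×456/8.20 = 269 kPa.
Polytropic n=1.23: T₂ = T₁(V₁/V₂)^(n−1) = 456×(0.129)^0.23 = 285 K; P₂ = P₁(V₁/V₂)^n = 21.7 kPa.
W = (P₁V₁−P₂V₂)/(n−1) = (269×8.20−21.7×63.4)/0.23 = 3600 J.
ΔU = nCvΔT = 0.582×23.1×(285−456) = -2300 J.
Q = ΔU + W = 1300 J.

1300 J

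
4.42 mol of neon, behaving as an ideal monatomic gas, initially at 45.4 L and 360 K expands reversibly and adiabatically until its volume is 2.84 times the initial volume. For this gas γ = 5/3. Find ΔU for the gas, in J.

-9950 J

P₁ = nRT₁/V₁ = 4.42×8.314×360/45.4 = 291 kPa.
Adiabatic: TV^(γ−1) = const ⇒ T₂ = 360×(0.352)^0.667 = 180 K; PV^γ = const ⇒ P₂ = 51.2 kPa.
For an ideal gas ΔU = nCvΔT with Cv = (3/2)R = 12.5 J/(mol·K).
ΔU = 4.42×12.5×(180−360) = -9950 J.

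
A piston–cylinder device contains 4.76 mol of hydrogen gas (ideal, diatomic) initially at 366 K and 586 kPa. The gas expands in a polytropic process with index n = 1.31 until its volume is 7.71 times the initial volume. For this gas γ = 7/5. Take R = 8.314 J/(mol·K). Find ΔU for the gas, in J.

-17000 J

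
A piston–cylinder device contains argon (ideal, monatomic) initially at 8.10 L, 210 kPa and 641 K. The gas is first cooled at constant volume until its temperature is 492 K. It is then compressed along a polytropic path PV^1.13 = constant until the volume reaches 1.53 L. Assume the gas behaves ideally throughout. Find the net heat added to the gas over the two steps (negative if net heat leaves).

n = P₁V₁/(RT₁) = 210×8.10/(8.314×641) = 0.319 mol.
Step 1 — Isochoric: V stays 8.10 L; P/T = const ⇒ T₂ = 492 K, P₂ = 161 kPa.
W = 0 (no volume change).
ΔU = nCvΔT = 0.319×12.5×(492−641) = -593 J.
Q = ΔU = -593 J.
State after step 1: P = 161 kPa, V = 8.10 L, T = 492 K.
Step 2 — Polytropic n=1.13: T₂ = T₁(V₁/V₂)^(n−1) = 492×(5.29)^0.13 = 611 K; P₂ = P₁(V₁/V₂)^n = 1060 kPa.
W = (P₁V₁−P₂V₂)/(n−1) = (161×8.10−1060×1.53)/0.13 = -2430 J.
ΔU = nCvΔT = 0.319×12.5×(611−492) = 474 J.
Q = ΔU + W = -1960 J.
Net over both steps: W = -2430 J, Q = -2550 J, ΔU = -119 J.

-2550 J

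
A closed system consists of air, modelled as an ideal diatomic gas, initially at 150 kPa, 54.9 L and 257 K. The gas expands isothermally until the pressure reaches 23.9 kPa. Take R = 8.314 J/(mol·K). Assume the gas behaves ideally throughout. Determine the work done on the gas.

n = P₁V₁/(RT₁) = 150×54.9/(8.314×257) = 3.85 mol.
Isothermal: T stays 257 K; PV = const ⇒ V₂ = 345 L, P₂ = 23.9 kPa.
W = nRT ln(V₂/V₁) = 3.85×8.314×257×ln(6.28) = 15100 J.
Work done on the gas = −W_by = -15100 J.

-15100 J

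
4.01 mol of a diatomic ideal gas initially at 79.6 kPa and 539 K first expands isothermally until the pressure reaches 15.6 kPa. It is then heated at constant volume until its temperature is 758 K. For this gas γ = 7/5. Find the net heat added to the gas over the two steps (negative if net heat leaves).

V₁ = nRT₁/P₁ = 4.01×8.314×539/79.6 = 226 L.
Step 1 — Isothermal: T stays 539 K; PV = const ⇒ V₂ = 1150 L, P₂ = 15.6 kPa.
ΔU = 0 (ideal gas, T constant).
W = nRT ln(V₂/V₁) = 4.01×8.314×539×ln(5.10) = 29300 J.
Q = ΔU + W = 29300 J.
State after step 1: P = 15.6 kPa, V = 1150 L, T = 539 K.
Step 2 — Isochoric: V stays 1150 L; P/T = const ⇒ T₂ = 758 K, P₂ = 21.9 kPa.
W = 0 (no volume change).
ΔU = nCvΔT = 4.01×20.8×(758−539) = 18300 J.
Q = ΔU = 18300 J.
Net over both steps: W = 29300 J, Q = 47500 J, ΔU = 18300 J.

47500 J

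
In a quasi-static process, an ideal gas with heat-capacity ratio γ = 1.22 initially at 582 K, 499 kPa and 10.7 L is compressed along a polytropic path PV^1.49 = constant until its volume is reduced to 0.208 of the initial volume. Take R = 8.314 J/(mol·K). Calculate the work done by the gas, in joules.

n = P₁V₁/(RT₁) = 499×10.7/(8.314×582) = 1.10 mol.
Polytropic n=1.49: T₂ = T₁(V₁/V₂)^(n−1) = 582×(4.81)^0.49 = 1260 K; P₂ = P₁(V₁/V₂)^n = 5180 kPa.
W = (P₁V₁−P₂V₂)/(n−1) = (499×10.7−5180×2.23)/0.49 = -12600 J.

-12600 J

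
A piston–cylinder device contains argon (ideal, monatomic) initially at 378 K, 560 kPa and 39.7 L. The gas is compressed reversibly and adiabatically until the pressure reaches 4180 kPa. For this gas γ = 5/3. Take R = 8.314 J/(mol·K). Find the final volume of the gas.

11.9 L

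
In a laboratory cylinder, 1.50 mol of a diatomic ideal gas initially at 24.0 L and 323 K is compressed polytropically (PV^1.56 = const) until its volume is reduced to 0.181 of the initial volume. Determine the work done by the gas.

-11500 J

P₁ = nRT₁/V₁ = 1.50×8.314×323/24.0 = 168 kPa.
Polytropic n=1.56: T₂ = T₁(V₁/V₂)^(n−1) = 323×(5.52)^0.56 = 841 K; P₂ = P₁(V₁/V₂)^n = 2410 kPa.
W = (P₁V₁−P₂V₂)/(n−1) = (168×24.0−2410×4.34)/0.56 = -11500 J.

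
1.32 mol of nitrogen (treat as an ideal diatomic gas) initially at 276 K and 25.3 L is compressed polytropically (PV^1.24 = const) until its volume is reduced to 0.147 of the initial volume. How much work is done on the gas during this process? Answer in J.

P₁ = nRT₁/V₁ = 1.32×8.314×276/25.3 = 120 kPa.
Polytropic n=1.24: T₂ = T₁(V₁/V₂)^(n−1) = 276×(6.80)^0.24 = 437 K; P₂ = P₁(V₁/V₂)^n = 1290 kPa.
W = (P₁V₁−P₂V₂)/(n−1) = (120×25.3−1290×3.72)/0.24 = -7370 J.
Work done on the gas = −W_by = 7370 J.

7370 J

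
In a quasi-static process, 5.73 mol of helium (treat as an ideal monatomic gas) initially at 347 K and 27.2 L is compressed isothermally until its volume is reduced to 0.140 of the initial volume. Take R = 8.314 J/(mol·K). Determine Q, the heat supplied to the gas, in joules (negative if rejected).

P₁ = nRT₁/V₁ = 5.73×8.314×347/27.2 = 608 kPa.
Isothermal: T stays 347 K; PV = const ⇒ V₂ = 3.81 L, P₂ = 4340 kPa.
ΔU = 0 (ideal gas, T constant).
W = nRT ln(V₂/V₁) = 5.73×8.314×347×ln(0.140) = -32500 J.
Q = ΔU + W = -32500 J.

-32500 J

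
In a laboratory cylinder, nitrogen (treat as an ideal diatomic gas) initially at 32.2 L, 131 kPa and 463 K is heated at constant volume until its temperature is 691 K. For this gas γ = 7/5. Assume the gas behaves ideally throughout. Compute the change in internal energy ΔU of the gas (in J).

5190 J

n = P₁V₁/(RT₁) = 131×32.2/(8.314×463) = 1.10 mol.
Isochoric: V stays 32.2 L; P/T = const ⇒ T₂ = 691 K, P₂ = 196 kPa.
For an ideal gas ΔU = nCvΔT with Cv = (5/2)R = 20.8 J/(mol·K).
ΔU = 1.10×20.8×(691−463) = 5190 J.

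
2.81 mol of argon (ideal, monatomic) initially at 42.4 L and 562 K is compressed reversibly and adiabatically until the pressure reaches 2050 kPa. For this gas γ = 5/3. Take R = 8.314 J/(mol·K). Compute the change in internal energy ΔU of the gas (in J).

P₁ = nRT₁/V₁ = 2.81×8.314×562/42.4 = 310 kPa.
Adiabatic: T₂/T₁ = (P₂/P₁)^((γ−1)/γ) ⇒ T₂ = 562×(6.62)^0.400 = 1200 K; V₂ = 13.6 L.
For an ideal gas ΔU = nCvΔT with Cv = (3/2)R = 12.5 J/(mol·K).
ΔU = 2.81×12.5×(1200−562) = 22300 J.

22300 J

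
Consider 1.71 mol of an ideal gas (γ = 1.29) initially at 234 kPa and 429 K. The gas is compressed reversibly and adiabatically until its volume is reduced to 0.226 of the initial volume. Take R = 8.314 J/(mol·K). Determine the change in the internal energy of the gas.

V₁ = nRT₁/P₁ = 1.71×8.314×429/234 = 26.1 L.
Adiabatic: TV^(γ−1) = const ⇒ T₂ = 429×(4.42)^0.290 = 660 K; PV^γ = const ⇒ P₂ = 1590 kPa.
For an ideal gas ΔU = nCvΔT with Cv = R/(γ−1) = 28.7 J/(mol·K).
ΔU = 1.71×28.7×(660−429) = 11300 J.

11300 J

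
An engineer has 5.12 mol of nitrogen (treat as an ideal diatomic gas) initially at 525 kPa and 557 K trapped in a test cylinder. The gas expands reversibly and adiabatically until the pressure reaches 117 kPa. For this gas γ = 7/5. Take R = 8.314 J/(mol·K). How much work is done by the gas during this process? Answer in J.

V₁ = nRT₁/P₁ = 5.12×8.314×557/525 = 45.2 L.
Adiabatic: T₂/T₁ = (P₂/P₁)^((γ−1)/γ) ⇒ T₂ = 557×(0.223)^0.286 = 363 K; V₂ = 132 L.
ΔU = nCvΔT = 5.12×20.8×(363−557) = -20700 J.
Q = 0 for an adiabatic process, so W = −ΔU = 20700 J.

20700 J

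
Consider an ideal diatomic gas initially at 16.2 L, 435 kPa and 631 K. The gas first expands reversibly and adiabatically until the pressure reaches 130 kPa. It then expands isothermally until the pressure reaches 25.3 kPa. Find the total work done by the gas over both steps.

n = P₁V₁/(RT₁) = 435×16.2/(8.314×631) = 1.34 mol.
Step 1 — Adiabatic: T₂/T₁ = (P₂/P₁)^((γ−1)/γ) ⇒ T₂ = 631×(0.299)^0.286 = 447 K; V₂ = 38.4 L.
ΔU = nCvΔT = 1.34×20.8×(447−631) = -5140 J.
Q = 0 for an adiabatic process, so W = −ΔU = 5140 J.
State after step 1: P = 130 kPa, V = 38.4 L, T = 447 K.
Step 2 — Isothermal: T stays 447 K; PV = const ⇒ V₂ = 197 L, P₂ = 25.3 kPa.
ΔU = 0 (ideal gas, T constant).
W = nRT ln(V₂/V₁) = 1.34×8.314×447×ln(5.14) = 8170 J.
Q = ΔU + W = 8170 J.
Net over both steps: W = 13300 J, Q = 8170 J, ΔU = -5140 J.

13300 J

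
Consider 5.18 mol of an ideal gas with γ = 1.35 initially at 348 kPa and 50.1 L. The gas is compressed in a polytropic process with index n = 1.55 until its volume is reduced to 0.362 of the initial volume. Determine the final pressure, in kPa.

T₁ = P₁V₁/(nR) = 348×50.1/(5.18×8.314) = 405 K.
Polytropic n=1.55: T₂ = T₁(V₁/V₂)^(n−1) = 405×(2.76)^0.55 = 708 K; P₂ = P₁(V₁/V₂)^n = 1680 kPa.

1680 kPa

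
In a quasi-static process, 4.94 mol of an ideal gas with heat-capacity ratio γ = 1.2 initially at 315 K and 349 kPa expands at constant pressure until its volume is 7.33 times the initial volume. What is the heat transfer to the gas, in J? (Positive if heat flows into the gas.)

491000 J

V₁ = nRT₁/P₁ = 4.94×8.314×315/349 = 37.1 L.
Isobaric: P stays 349 kPa; V/T = const ⇒ T₂ = 2310 K, V₂ = 272 L.
W = PΔV = 349×(272−37.1) kPa·L = 81900 J.
ΔU = nCvΔT = 4.94×41.6×(2310−315) = 409000 J.
Q = ΔU + W = nCpΔT = 491000 J.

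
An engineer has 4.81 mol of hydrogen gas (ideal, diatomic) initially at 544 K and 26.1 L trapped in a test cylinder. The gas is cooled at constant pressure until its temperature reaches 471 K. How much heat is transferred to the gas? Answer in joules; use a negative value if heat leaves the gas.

P₁ = nRT₁/V₁ = 4.81×8.314×544/26.1 = 834 kPa.
Isobaric: P stays 834 kPa; V/T = const ⇒ T₂ = 471 K, V₂ = 22.6 L.
W = PΔV = 834×(22.6−26.1) kPa·L = -2920 J.
ΔU = nCvΔT = 4.81×20.8×(471−544) = -7300 J.
Q = ΔU + W = nCpΔT = -10200 J.

-10200 J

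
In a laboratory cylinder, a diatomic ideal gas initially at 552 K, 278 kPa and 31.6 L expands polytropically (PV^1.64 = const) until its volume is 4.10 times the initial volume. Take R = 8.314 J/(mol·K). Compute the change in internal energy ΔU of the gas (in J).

n = P₁V₁/(RT₁) = 278×31.6/(8.314×552) = 1.91 mol.
Polytropic n=1.64: T₂ = T₁(V₁/V₂)^(n−1) = 552×(0.244)^0.64 = 224 K; P₂ = P₁(V₁/V₂)^n = 27.5 kPa.
For an ideal gas ΔU = nCvΔT with Cv = (5/2)R = 20.8 J/(mol·K).
ΔU = 1.91×20.8×(224−552) = -13100 J.

-13100 J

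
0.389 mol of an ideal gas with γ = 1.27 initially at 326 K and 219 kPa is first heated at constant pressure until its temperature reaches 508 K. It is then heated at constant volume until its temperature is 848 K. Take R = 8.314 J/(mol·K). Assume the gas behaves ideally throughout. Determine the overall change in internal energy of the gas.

V₁ = nRT₁/P₁ = 0.389×8.314×326/219 = 4.81 L.
Step 1 — Isobaric: P stays 219 kPa; V/T = const ⇒ T₂ = 508 K, V₂ = 7.50 L.
W = PΔV = 219×(7.50−4.81) kPa·L = 589 J.
ΔU = nCvΔT = 0.389×30.8×(508−326) = 2180 J.
Q = ΔU + W = nCpΔT = 2770 J.
State after step 1: P = 219 kPa, V = 7.50 L, T = 508 K.
Step 2 — Isochoric: V stays 7.50 L; P/T = const ⇒ T₂ = 848 K, P₂ = 366 kPa.
W = 0 (no volume change).
ΔU = nCvΔT = 0.389×30.8×(848−508) = 4070 J.
Q = ΔU = 4070 J.
Net over both steps: W = 589 J, Q = 6840 J, ΔU = 6250 J.

6250 J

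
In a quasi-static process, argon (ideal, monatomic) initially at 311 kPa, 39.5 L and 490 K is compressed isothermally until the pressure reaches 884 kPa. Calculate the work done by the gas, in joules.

n = P₁V₁/(RT₁) = 311×39.5/(8.314×490) = 3.02 mol.
Isothermal: T stays 490 K; PV = const ⇒ V₂ = 13.9 L, P₂ = 884 kPa.
W = nRT ln(V₂/V₁) = 3.02×8.314×490×ln(0.352) = -12800 J.

-12800 J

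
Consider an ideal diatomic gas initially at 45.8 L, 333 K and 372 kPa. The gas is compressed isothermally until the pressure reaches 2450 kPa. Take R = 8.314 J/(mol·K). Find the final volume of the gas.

Isothermal: T stays 333 K; PV = const ⇒ V₂ = 6.95 L, P₂ = 2450 kPa.

6.95 L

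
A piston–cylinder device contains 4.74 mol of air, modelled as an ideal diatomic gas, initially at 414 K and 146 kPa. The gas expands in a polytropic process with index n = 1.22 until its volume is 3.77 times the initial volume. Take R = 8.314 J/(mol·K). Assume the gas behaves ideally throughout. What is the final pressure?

V₁ = nRT₁/P₁ = 4.74×8.314×414/146 = 112 L.
Polytropic n=1.22: T₂ = T₁(V₁/V₂)^(n−1) = 414×(0.265)^0.22 = 309 K; P₂ = P₁(V₁/V₂)^n = 28.9 kPa.

28.9 kPa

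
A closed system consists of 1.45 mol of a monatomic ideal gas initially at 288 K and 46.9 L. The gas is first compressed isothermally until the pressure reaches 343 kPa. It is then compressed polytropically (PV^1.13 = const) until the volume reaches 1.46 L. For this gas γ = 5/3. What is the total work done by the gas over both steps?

-13000 J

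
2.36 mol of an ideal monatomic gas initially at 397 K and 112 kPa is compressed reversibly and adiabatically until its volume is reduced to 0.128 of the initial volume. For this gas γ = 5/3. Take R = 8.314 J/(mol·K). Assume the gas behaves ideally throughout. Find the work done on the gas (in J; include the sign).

V₁ = nRT₁/P₁ = 2.36×8.314×397/112 = 69.5 L.
Adiabatic: TV^(γ−1) = const ⇒ T₂ = 397×(7.81)^0.667 = 1560 K; PV^γ = const ⇒ P₂ = 3450 kPa.
ΔU = nCvΔT = 2.36×12.5×(1560−397) = 34300 J.
Q = 0 for an adiabatic process, so W = −ΔU = -34300 J.
Work done on the gas = −W_by = 34300 J.

34300 J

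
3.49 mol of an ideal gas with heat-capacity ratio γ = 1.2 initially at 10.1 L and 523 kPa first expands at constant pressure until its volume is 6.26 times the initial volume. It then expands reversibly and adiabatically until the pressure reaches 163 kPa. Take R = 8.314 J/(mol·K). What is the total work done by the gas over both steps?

57000 J

T₁ = P₁V₁/(nR) = 523×10.1/(3.49×8.314) = 182 K.
Step 1 — Isobaric: P stays 523 kPa; V/T = const ⇒ T₂ = 1140 K, V₂ = 63.2 L.
W = PΔV = 523×(63.2−10.1) kPa·L = 27800 J.
ΔU = nCvΔT = 3.49×41.6×(1140−182) = 139000 J.
Q = ΔU + W = nCpΔT = 167000 J.
State after step 1: P = 523 kPa, V = 63.2 L, T = 1140 K.
Step 2 — Adiabatic: T₂/T₁ = (P₂/P₁)^((γ−1)/γ) ⇒ T₂ = 1140×(0.312)^0.167 = 938 K; V₂ = 167 L.
ΔU = nCvΔT = 3.49×41.6×(938−1140) = -29200 J.
Q = 0 for an adiabatic process, so W = −ΔU = 29200 J.
Net over both steps: W = 57000 J, Q = 167000 J, ΔU = 110000 J.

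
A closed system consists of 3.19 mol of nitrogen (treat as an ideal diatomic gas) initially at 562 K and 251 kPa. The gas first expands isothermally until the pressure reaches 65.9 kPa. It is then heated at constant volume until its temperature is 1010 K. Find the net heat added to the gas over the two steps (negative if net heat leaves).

V₁ = nRT₁/P₁ = 3.19×8.314×562/251 = 59.4 L.
Step 1 — Isothermal: T stays 562 K; PV = const ⇒ V₂ = 226 L, P₂ = 65.9 kPa.
ΔU = 0 (ideal gas, T constant).
W = nRT ln(V₂/V₁) = 3.19×8.314×562×ln(3.81) = 19900 J.
Q = ΔU + W = 19900 J.
State after step 1: P = 65.9 kPa, V = 226 L, T = 562 K.
Step 2 — Isochoric: V stays 226 L; P/T = const ⇒ T₂ = 1010 K, P₂ = 118 kPa.
W = 0 (no volume change).
ΔU = nCvΔT = 3.19×20.8×(1010−562) = 29700 J.
Q = ΔU = 29700 J.
Net over both steps: W = 19900 J, Q = 49600 J, ΔU = 29700 J.

49600 J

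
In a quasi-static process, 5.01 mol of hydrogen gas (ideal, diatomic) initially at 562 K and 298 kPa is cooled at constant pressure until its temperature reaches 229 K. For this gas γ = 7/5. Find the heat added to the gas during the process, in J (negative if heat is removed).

V₁ = nRT₁/P₁ = 5.01×8.314×562/298 = 78.6 L.
Isobaric: P stays 298 kPa; V/T = const ⇒ T₂ = 229 K, V₂ = 32.0 L.
W = PΔV = 298×(32.0−78.6) kPa·L = -13900 J.
ΔU = nCvΔT = 5.01×20.8×(229−562) = -34700 J.
Q = ΔU + W = nCpΔT = -48500 J.

-48500 J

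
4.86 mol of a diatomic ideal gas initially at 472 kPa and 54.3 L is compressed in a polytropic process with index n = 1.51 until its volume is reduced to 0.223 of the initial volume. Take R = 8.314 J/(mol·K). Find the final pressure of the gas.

T₁ = P₁V₁/(nR) = 472×54.3/(4.86×8.314) = 634 K.
Polytropic n=1.51: T₂ = T₁(V₁/V₂)^(n−1) = 634×(4.48)^0.51 = 1360 K; P₂ = P₁(V₁/V₂)^n = 4550 kPa.

4550 kPa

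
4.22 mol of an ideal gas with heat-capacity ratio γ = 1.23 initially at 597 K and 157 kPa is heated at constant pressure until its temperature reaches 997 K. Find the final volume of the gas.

V₁ = nRT₁/P₁ = 4.22×8.314×597/157 = 133 L.
Isobaric: P stays 157 kPa; V/T = const ⇒ T₂ = 997 K, V₂ = 223 L.

223 L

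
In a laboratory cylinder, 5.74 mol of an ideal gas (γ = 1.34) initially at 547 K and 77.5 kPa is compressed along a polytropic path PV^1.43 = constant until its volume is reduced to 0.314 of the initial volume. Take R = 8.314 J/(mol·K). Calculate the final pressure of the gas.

V₁ = nRT₁/P₁ = 5.74×8.314×547/77.5 = 337 L.
Polytropic n=1.43: T₂ = T₁(V₁/V₂)^(n−1) = 547×(3.18)^0.43 = 900 K; P₂ = P₁(V₁/V₂)^n = 406 kPa.

406 kPa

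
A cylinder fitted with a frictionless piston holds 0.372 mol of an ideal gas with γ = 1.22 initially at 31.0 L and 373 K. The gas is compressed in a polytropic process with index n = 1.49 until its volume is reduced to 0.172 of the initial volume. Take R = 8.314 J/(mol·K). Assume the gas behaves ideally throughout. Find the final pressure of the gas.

513 kPa

P₁ = nRT₁/V₁ = 0.372×8.314×373/31.0 = 37.2 kPa.
Polytropic n=1.49: T₂ = T₁(V₁/V₂)^(n−1) = 373×(5.81)^0.49 = 884 K; P₂ = P₁(V₁/V₂)^n = 513 kPa.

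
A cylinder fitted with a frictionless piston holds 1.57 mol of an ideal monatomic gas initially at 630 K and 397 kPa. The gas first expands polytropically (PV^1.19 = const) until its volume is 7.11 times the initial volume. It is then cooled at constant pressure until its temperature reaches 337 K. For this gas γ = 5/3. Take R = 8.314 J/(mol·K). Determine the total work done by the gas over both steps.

12200 J

V₁ = nRT₁/P₁ = 1.57×8.314×630/397 = 20.7 L.
Step 1 — Polytropic n=1.19: T₂ = T₁(V₁/V₂)^(n−1) = 630×(0.141)^0.19 = 434 K; P₂ = P₁(V₁/V₂)^n = 38.5 kPa.
W = (P₁V₁−P₂V₂)/(n−1) = (397×20.7−38.5×147)/0.19 = 13500 J.
ΔU = nCvΔT = 1.57×12.5×(434−630) = -3840 J.
Q = ΔU + W = 9630 J.
State after step 1: P = 38.5 kPa, V = 147 L, T = 434 K.
Step 2 — Isobaric: P stays 38.5 kPa; V/T = const ⇒ T₂ = 337 K, V₂ = 114 L.
W = PΔV = 38.5×(114−147) kPa·L = -1270 J.
ΔU = nCvΔT = 1.57×12.5×(337−434) = -1900 J.
Q = ΔU + W = nCpΔT = -3170 J.
Net over both steps: W = 12200 J, Q = 6460 J, ΔU = -5740 J.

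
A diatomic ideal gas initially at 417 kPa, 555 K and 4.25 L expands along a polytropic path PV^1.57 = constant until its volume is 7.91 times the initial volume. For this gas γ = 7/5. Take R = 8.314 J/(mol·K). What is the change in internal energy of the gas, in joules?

n = P₁V₁/(RT₁) = 417×4.25/(8.314×555) = 0.384 mol.
Polytropic n=1.57: T₂ = T₁(V₁/V₂)^(n−1) = 555×(0.126)^0.57 = 171 K; P₂ = P₁(V₁/V₂)^n = 16.2 kPa.
For an ideal gas ΔU = nCvΔT with Cv = (5/2)R = 20.8 J/(mol·K).
ΔU = 0.384×20.8×(171−555) = -3070 J.

-3070 J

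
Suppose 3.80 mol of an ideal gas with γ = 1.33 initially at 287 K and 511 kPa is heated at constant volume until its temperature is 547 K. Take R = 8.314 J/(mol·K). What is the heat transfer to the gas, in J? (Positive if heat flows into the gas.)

V₁ = nRT₁/P₁ = 3.80×8.314×287/511 = 17.7 L.
Isochoric: V stays 17.7 L; P/T = const ⇒ T₂ = 547 K, P₂ = 974 kPa.
W = 0 (no volume change).
ΔU = nCvΔT = 3.80×25.2×(547−287) = 24900 J.
Q = ΔU = 24900 J.

24900 J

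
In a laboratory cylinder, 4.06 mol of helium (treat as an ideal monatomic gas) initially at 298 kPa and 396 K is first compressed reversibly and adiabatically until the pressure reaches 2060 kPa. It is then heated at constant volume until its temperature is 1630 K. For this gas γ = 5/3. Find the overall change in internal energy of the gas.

V₁ = nRT₁/P₁ = 4.06×8.314×396/298 = 44.9 L.
Step 1 — Adiabatic: T₂/T₁ = (P₂/P₁)^((γ−1)/γ) ⇒ T₂ = 396×(6.91)^0.400 = 858 K; V₂ = 14.1 L.
ΔU = nCvΔT = 4.06×12.5×(858−396) = 23400 J.
Q = 0 for an adiabatic process, so W = −ΔU = -23400 J.
State after step 1: P = 2060 kPa, V = 14.1 L, T = 858 K.
Step 2 — Isochoric: V stays 14.1 L; P/T = const ⇒ T₂ = 1630 K, P₂ = 3910 kPa.
W = 0 (no volume change).
ΔU = nCvΔT = 4.06×12.5×(1630−858) = 39100 J.
Q = ΔU = 39100 J.
Net over both steps: W = -23400 J, Q = 39100 J, ΔU = 62500 J.

62500 J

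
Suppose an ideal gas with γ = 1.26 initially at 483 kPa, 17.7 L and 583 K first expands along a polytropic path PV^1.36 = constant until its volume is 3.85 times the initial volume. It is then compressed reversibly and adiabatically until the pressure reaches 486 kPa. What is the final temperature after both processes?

525 K

n = P₁V₁/(RT₁) = 483×17.7/(8.314×583) = 1.76 mol.
Step 1 — Polytropic n=1.36: T₂ = T₁(V₁/V₂)^(n−1) = 583×(0.260)^0.36 = 359 K; P₂ = P₁(V₁/V₂)^n = 77.2 kPa.
W = (P₁V₁−P₂V₂)/(n−1) = (483×17.7−77.2×68.1)/0.36 = 9130 J.
ΔU = nCvΔT = 1.76×32.0×(359−583) = -12600 J.
Q = ΔU + W = -3510 J.
State after step 1: P = 77.2 kPa, V = 68.1 L, T = 359 K.
Step 2 — Adiabatic: T₂/T₁ = (P₂/P₁)^((γ−1)/γ) ⇒ T₂ = 359×(6.29)^0.206 = 525 K; V₂ = 15.8 L.
ΔU = nCvΔT = 1.76×32.0×(525−359) = 9340 J.
Q = 0 for an adiabatic process, so W = −ΔU = -9340 J.
Net over both steps: W = -213 J, Q = -3510 J, ΔU = -3300 J.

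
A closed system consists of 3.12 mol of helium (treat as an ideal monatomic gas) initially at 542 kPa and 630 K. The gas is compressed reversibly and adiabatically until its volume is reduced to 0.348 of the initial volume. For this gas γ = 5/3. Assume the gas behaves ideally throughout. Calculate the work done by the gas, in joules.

-25000 J

V₁ = nRT₁/P₁ = 3.12×8.314×630/542 = 30.2 L.
Adiabatic: TV^(γ−1) = const ⇒ T₂ = 630×(2.87)^0.667 = 1270 K; PV^γ = const ⇒ P₂ = 3150 kPa.
ΔU = nCvΔT = 3.12×12.5×(1270−630) = 25000 J.
Q = 0 for an adiabatic process, so W = −ΔU = -25000 J.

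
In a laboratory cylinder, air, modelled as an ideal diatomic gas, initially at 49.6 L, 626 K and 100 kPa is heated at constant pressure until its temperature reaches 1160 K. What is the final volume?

91.9 L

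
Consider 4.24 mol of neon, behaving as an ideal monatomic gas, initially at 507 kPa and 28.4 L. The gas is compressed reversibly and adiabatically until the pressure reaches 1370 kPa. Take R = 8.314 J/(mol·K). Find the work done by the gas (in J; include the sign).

-10500 J

T₁ = P₁V₁/(nR) = 507×28.4/(4.24×8.314) = 408 K.
Adiabatic: T₂/T₁ = (P₂/P₁)^((γ−1)/γ) ⇒ T₂ = 408×(2.70)^0.400 = 608 K; V₂ = 15.6 L.
ΔU = nCvΔT = 4.24×12.5×(608−408) = 10500 J.
Q = 0 for an adiabatic process, so W = −ΔU = -10500 J.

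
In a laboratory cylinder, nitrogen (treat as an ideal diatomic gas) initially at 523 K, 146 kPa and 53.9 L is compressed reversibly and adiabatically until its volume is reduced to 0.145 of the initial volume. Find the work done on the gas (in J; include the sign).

22900 J

n = P₁V₁/(RT₁) = 146×53.9/(8.314×523) = 1.81 mol.
Adiabatic: TV^(γ−1) = const ⇒ T₂ = 523×(6.90)^0.400 = 1130 K; PV^γ = const ⇒ P₂ = 2180 kPa.
ΔU = nCvΔT = 1.81×20.8×(1130−523) = 22900 J.
Q = 0 for an adiabatic process, so W = −ΔU = -22900 J.
Work done on the gas = −W_by = 22900 J.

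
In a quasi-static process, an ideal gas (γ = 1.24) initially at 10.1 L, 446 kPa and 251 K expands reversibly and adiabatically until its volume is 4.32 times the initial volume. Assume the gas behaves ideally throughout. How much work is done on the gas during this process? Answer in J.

-5560 J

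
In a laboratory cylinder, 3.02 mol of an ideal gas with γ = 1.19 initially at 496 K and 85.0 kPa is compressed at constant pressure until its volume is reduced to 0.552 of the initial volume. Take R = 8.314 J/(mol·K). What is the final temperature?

V₁ = nRT₁/P₁ = 3.02×8.314×496/85.0 = 147 L.
Isobaric: P stays 85.0 kPa; V/T = const ⇒ T₂ = 274 K, V₂ = 80.9 L.

274 K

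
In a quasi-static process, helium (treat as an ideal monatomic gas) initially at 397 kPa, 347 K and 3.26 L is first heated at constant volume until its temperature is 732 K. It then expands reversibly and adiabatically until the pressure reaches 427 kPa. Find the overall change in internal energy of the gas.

n = P₁V₁/(RT₁) = 397×3.26/(8.314×347) = 0.449 mol.
Step 1 — Isochoric: V stays 3.26 L; P/T = const ⇒ T₂ = 732 K, P₂ = 837 kPa.
W = 0 (no volume change).
ΔU = nCvΔT = 0.449×12.5×(732−347) = 2150 J.
Q = ΔU = 2150 J.
State after step 1: P = 837 kPa, V = 3.26 L, T = 732 K.
Step 2 — Adiabatic: T₂/T₁ = (P₂/P₁)^((γ−1)/γ) ⇒ T₂ = 732×(0.510)^0.400 = 559 K; V₂ = 4.88 L.
ΔU = nCvΔT = 0.449×12.5×(559−732) = -967 J.
Q = 0 for an adiabatic process, so W = −ΔU = 967 J.
Net over both steps: W = 967 J, Q = 2150 J, ΔU = 1190 J.

1190 J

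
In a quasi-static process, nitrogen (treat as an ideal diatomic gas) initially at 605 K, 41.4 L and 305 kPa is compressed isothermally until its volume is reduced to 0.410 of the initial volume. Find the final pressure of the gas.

Isothermal: T stays 605 K; PV = const ⇒ V₂ = 17.0 L, P₂ = 744 kPa.

744 kPa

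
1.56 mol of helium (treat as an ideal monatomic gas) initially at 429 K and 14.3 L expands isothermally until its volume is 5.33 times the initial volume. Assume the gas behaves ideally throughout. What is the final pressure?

73.0 kPa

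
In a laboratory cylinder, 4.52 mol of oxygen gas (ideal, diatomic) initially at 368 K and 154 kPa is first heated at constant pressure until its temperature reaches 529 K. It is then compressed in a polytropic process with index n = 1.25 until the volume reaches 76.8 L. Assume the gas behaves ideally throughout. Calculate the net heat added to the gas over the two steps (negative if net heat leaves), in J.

17000 J

V₁ = nRT₁/P₁ = 4.52×8.314×368/154 = 89.8 L.
Step 1 — Isobaric: P stays 154 kPa; V/T = const ⇒ T₂ = 529 K, V₂ = 129 L.
W = PΔV = 154×(129−89.8) kPa·L = 6050 J.
ΔU = nCvΔT = 4.52×20.8×(529−368) = 15100 J.
Q = ΔU + W = nCpΔT = 21200 J.
State after step 1: P = 154 kPa, V = 129 L, T = 529 K.
Step 2 — Polytropic n=1.25: T₂ = T₁(V₁/V₂)^(n−1) = 529×(1.68)^0.25 = 602 K; P₂ = P₁(V₁/V₂)^n = 295 kPa.
W = (P₁V₁−P₂V₂)/(n−1) = (154×129−295×76.8)/0.25 = -11000 J.
ΔU = nCvΔT = 4.52×20.8×(602−529) = 6890 J.
Q = ΔU + W = -4130 J.
Net over both steps: W = -4970 J, Q = 17000 J, ΔU = 22000 J.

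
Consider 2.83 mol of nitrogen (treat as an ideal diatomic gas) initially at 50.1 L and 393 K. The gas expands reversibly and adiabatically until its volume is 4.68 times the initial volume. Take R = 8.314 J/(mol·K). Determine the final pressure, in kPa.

21.3 kPa

P₁ = nRT₁/V₁ = 2.83×8.314×393/50.1 = 185 kPa.
Adiabatic: TV^(γ−1) = const ⇒ T₂ = 393×(0.214)^0.400 = 212 K; PV^γ = const ⇒ P₂ = 21.3 kPa.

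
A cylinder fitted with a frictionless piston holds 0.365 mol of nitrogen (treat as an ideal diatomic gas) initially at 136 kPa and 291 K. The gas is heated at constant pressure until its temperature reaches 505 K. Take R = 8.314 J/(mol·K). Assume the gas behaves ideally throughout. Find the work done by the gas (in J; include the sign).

649 J

V₁ = nRT₁/P₁ = 0.365×8.314×291/136 = 6.49 L.
Isobaric: P stays 136 kPa; V/T = const ⇒ T₂ = 505 K, V₂ = 11.3 L.
W = PΔV = 136×(11.3−6.49) kPa·L = 649 J.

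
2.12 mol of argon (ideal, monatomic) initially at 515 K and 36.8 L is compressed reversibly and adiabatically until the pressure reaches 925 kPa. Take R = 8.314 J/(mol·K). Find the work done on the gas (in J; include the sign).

9490 J

P₁ = nRT₁/V₁ = 2.12×8.314×515/36.8 = 247 kPa.
Adiabatic: T₂/T₁ = (P₂/P₁)^((γ−1)/γ) ⇒ T₂ = 515×(3.75)^0.400 = 874 K; V₂ = 16.7 L.
ΔU = nCvΔT = 2.12×12.5×(874−515) = 9490 J.
Q = 0 for an adiabatic process, so W = −ΔU = -9490 J.
Work done on the gas = −W_by = 9490 J.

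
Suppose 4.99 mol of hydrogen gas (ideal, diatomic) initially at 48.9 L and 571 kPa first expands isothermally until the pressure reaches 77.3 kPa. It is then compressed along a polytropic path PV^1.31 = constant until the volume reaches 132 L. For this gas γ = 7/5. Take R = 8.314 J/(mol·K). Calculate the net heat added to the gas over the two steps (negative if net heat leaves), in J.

48400 J

T₁ = P₁V₁/(nR) = 571×48.9/(4.99×8.314) = 673 K.
Step 1 — Isothermal: T stays 673 K; PV = const ⇒ V₂ = 361 L, P₂ = 77.3 kPa.
ΔU = 0 (ideal gas, T constant).
W = nRT ln(V₂/V₁) = 4.99×8.314×673×ln(7.39) = 55800 J.
Q = ΔU + W = 55800 J.
State after step 1: P = 77.3 kPa, V = 361 L, T = 673 K.
Step 2 — Polytropic n=1.31: T₂ = T₁(V₁/V₂)^(n−1) = 673×(2.74)^0.31 = 920 K; P₂ = P₁(V₁/V₂)^n = 289 kPa.
W = (P₁V₁−P₂V₂)/(n−1) = (77.3×361−289×132)/0.31 = -33000 J.
ΔU = nCvΔT = 4.99×20.8×(920−673) = 25600 J.
Q = ΔU + W = -7420 J.
Net over both steps: W = 22800 J, Q = 48400 J, ΔU = 25600 J.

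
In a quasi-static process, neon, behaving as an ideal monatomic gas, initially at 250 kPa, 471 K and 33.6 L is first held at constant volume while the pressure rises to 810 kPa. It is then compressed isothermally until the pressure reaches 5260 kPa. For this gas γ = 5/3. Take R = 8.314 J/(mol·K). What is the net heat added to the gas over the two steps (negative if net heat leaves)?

-22700 J

n = P₁V₁/(RT₁) = 250×33.6/(8.314×471) = 2.15 mol.
Step 1 — Isochoric: V stays 33.6 L; P/T = const ⇒ T₂ = 1530 K, P₂ = 810 kPa.
W = 0 (no volume change).
ΔU = nCvΔT = 2.15×12.5×(1530−471) = 28200 J.
Q = ΔU = 28200 J.
State after step 1: P = 810 kPa, V = 33.6 L, T = 1530 K.
Step 2 — Isothermal: T stays 1530 K; PV = const ⇒ V₂ = 5.17 L, P₂ = 5260 kPa.
ΔU = 0 (ideal gas, T constant).
W = nRT ln(V₂/V₁) = 2.15×8.314×1530×ln(0.154) = -50900 J.
Q = ΔU + W = -50900 J.
Net over both steps: W = -50900 J, Q = -22700 J, ΔU = 28200 J.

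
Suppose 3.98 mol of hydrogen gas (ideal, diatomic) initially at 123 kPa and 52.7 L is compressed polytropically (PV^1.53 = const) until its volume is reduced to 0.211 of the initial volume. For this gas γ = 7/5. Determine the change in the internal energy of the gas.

20800 J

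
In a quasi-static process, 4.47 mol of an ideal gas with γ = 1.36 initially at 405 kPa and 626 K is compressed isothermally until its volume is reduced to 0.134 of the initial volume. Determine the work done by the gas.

V₁ = nRT₁/P₁ = 4.47×8.314×626/405 = 57.4 L.
Isothermal: T stays 626 K; PV = const ⇒ V₂ = 7.70 L, P₂ = 3020 kPa.
W = nRT ln(V₂/V₁) = 4.47×8.314×626×ln(0.134) = -46800 J.

-46800 J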